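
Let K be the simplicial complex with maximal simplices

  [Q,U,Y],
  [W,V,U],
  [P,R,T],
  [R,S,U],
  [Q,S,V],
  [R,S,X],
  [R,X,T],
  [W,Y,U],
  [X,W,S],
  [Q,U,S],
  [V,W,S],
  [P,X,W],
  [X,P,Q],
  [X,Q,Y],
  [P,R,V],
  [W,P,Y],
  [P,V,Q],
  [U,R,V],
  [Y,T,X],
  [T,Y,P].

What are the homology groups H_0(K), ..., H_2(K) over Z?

H_0 = Z,  H_1 = Z × Z/2,  H_2 = 0.

Fix the vertex order P < Q < R < S < T < U < V < W < X < Y and write every simplex with vertices in increasing order. Then dim K = 2 and the simplices of K are:

  0-simplices (10): P, Q, R, S, T, U, V, W, X, Y
  1-simplices (30): PQ, PR, PT, PV, PW, PX, PY, QS, QU, QV, QX, QY, RS, RT, RU, RV, RX, SU, SV, SW, SX, TX, TY, UV, UW, UY, VW, WX, WY, XY
  2-simplices (20): PQV, PQX, PRT, PRV, PTY, PWX, PWY, QSU, QSV, QUY, QXY, RSU, RSX, RTX, RUV, SVW, SWX, TXY, UVW, UWY

so the chain groups are C_0 ≅ Z^10, C_1 ≅ Z^30, C_2 ≅ Z^20.

Boundary ∂_1: C_1 → C_0 sends each edge [p,q] (with p < q) to q − p.
The 10×30 boundary matrix has rank 9 and Smith normal form diag(1,1,1,1,1,1,1,1,1).

Boundary ∂_2: C_2 → C_1 maps a triangle to the signed sum of its edges. For instance
  ∂RTX = TX − RX + RT,
  ∂QSV = SV − QV + QS.
The resulting 30×20 matrix has rank 20, and its Smith normal form has invariant factors (1,1,1,1,1,1,1,1,1,1,1,1,1,1,1,1,1,1,1,2).

Computing H_k = (kernel of ∂_k) / (image of ∂_{k+1}):

  H_0: rank C_0 − rank ∂_1 = 10 − 9 = 1, and the invariant factors of ∂_1 are all 1, so H_0 = Z.
  H_1: rank ker ∂_1 − rank ∂_2 = (30 − 9) − 20 = 1, and ∂_2 has invariant factor 2 > 1, so H_1 = Z × Z/2.
  H_2: rank ker ∂_2 − rank ∂_3 = (20 − 20) − 0 = 0, and there is no ∂_3, so H_2 = 0.

(K is a triangulation of the Klein bottle.)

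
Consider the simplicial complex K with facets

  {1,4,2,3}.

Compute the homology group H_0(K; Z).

Order the vertices as 1 < 2 < 3 < 4. Listing each simplex with vertices in this order, K has dimension 3 with simplices:

  0-simplices (4): [1], [2], [3], [4]
  1-simplices (6): [1,2], [1,3], [1,4], [2,3], [2,4], [3,4]
  2-simplices (4): [1,2,3], [1,2,4], [1,3,4], [2,3,4]
  3-simplices (1): [1,2,3,4]

Hence C_0 ≅ Z^4, C_1 ≅ Z^6, C_2 ≅ Z^4, C_3 ≅ Z^1.

Boundary ∂_1: C_1 → C_0 sends each edge [p,q] (with p < q) to q − p.
As a 4×6 matrix over Z this has rank 3, with invariant factors (1,1,1).

∂_2: C_2 → C_1 maps a triangle to the signed sum of its edges. For instance
  ∂[1,3,4] = [3,4] − [1,4] + [1,3],
  ∂[1,2,3] = [2,3] − [1,3] + [1,2].
As a 6×4 matrix over Z this has rank 3, with invariant factors (1,1,1).

The boundary map ∂_3: C_3 → C_2 sends each 3-simplex σ to the alternating sum Σ_i (−1)^i (σ with its i-th vertex removed). For instance
  ∂[1,2,3,4] = [2,3,4] − [1,3,4] + [1,2,4] − [1,2,3].
As a 4×1 matrix over Z this has rank 1, with invariant factors (1).

Computing H_k = (kernel of ∂_k) / (image of ∂_{k+1}):

  H_0: rank C_0 − rank ∂_1 = 4 − 3 = 1, and the invariant factors of ∂_1 are all 1, so H_0 ≅ Z.

(K is a triangulation of the 3-simplex.)

H_0 = Z.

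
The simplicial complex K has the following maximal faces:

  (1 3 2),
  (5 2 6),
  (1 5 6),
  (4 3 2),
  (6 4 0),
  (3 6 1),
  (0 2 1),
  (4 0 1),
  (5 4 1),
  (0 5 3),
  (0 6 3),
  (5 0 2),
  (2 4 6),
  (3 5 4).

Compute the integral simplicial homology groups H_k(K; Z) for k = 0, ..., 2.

H_0 ≅ Z,  H_1 ≅ Z^2,  H_2 ≅ Z.

Take the total order 0 < 1 < 2 < 3 < 4 < 5 < 6 on the vertex set. Then K (dimension 2) consists of the simplices:

  0-simplices (7): [0], [1], [2], [3], [4], [5], [6]
  1-simplices (21): [0,1], [0,2], [0,3], [0,4], [0,5], [0,6], [1,2], [1,3], [1,4], [1,5], [1,6], [2,3], [2,4], [2,5], [2,6], [3,4], [3,5], [3,6], [4,5], [4,6], [5,6]
  2-simplices (14): [0,1,2], [0,1,4], [0,2,5], [0,3,5], [0,3,6], [0,4,6], [1,2,3], [1,3,6], [1,4,5], [1,5,6], [2,3,4], [2,4,6], [2,5,6], [3,4,5]

Hence C_0 ≅ Z^7, C_1 ≅ Z^21, C_2 ≅ Z^14.

The boundary map ∂_1: C_1 → C_0 sends each edge [p,q] (with p < q) to q − p.
The 7×21 boundary matrix has rank 6 and Smith normal form diag(1,1,1,1,1,1).

The boundary map ∂_2: C_2 → C_1 acts by ∂[p,q,r] = [q,r] − [p,r] + [p,q]. For instance
  ∂[3,4,5] = [4,5] − [3,5] + [3,4],
  ∂[2,4,6] = [4,6] − [2,6] + [2,4].
The resulting 21×14 matrix has rank 13, and its Smith normal form has invariant factors (1,1,1,1,1,1,1,1,1,1,1,1,1).

Computing H_k = (kernel of ∂_k) / (image of ∂_{k+1}):

  H_0: rank C_0 − rank ∂_1 = 7 − 6 = 1, and the invariant factors of ∂_1 are all 1, so H_0 ≅ Z.
  H_1: rank ker ∂_1 − rank ∂_2 = (21 − 6) − 13 = 2, and the invariant factors of ∂_2 are all 1, so H_1 ≅ Z^2.
  H_2: rank ker ∂_2 − rank ∂_3 = (14 − 13) − 0 = 1, and there is no ∂_3, so H_2 ≅ Z.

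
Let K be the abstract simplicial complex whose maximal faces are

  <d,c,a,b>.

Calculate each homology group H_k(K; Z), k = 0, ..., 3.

H_0 = Z,  H_1 = 0,  H_2 = 0,  H_3 = 0.

Order the vertices as a < b < c < d. Listing each simplex with vertices in this order, K has dimension 3 with simplices:

  0-simplices (4): a, b, c, d
  1-simplices (6): ab, ac, ad, bc, bd, cd
  2-simplices (4): abc, abd, acd, bcd
  3-simplices (1): abcd

so the chain groups are C_0 ≅ Z^4, C_1 ≅ Z^6, C_2 ≅ Z^4, C_3 ≅ Z^1.

∂_1: C_1 → C_0 sends each edge [p,q] (with p < q) to q − p.
The resulting 4×6 matrix has rank 3, and its Smith normal form has invariant factors (1,1,1).

∂_2: C_2 → C_1 maps a triangle to the signed sum of its edges. For instance
  ∂abc = bc − ac + ab,
  ∂bcd = cd − bd + bc.
The resulting 6×4 matrix has rank 3, and its Smith normal form has invariant factors (1,1,1).

Boundary ∂_3: C_3 → C_2 sends each 3-simplex σ to the alternating sum Σ_i (−1)^i (σ with its i-th vertex removed). For instance
  ∂abcd = bcd − acd + abd − abc.
As a 4×1 matrix over Z this has rank 1, with invariant factors (1).

Reading off H_k = ker ∂_k / im ∂_{k+1}:

  H_0: rank C_0 − rank ∂_1 = 4 − 3 = 1, and the invariant factors of ∂_1 are all 1, so H_0 = Z.
  H_1: rank ker ∂_1 − rank ∂_2 = (6 − 3) − 3 = 0, and the invariant factors of ∂_2 are all 1, so H_1 = 0.
  H_2: rank ker ∂_2 − rank ∂_3 = (4 − 3) − 1 = 0, and the invariant factors of ∂_3 are all 1, so H_2 = 0.
  H_3: rank ker ∂_3 − rank ∂_4 = (1 − 1) − 0 = 0, and there is no ∂_4, so H_3 = 0.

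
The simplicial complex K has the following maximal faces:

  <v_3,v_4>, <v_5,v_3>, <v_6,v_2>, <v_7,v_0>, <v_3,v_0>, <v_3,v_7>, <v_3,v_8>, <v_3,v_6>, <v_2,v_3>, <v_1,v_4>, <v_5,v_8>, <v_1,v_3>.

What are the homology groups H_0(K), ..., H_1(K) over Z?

Fix the vertex order v_0 < v_1 < v_2 < v_3 < v_4 < v_5 < v_6 < v_7 < v_8 and write every simplex with vertices in increasing order. Then dim K = 1 and the simplices of K are:

  0-simplices (9): [v_0], [v_1], [v_2], [v_3], [v_4], [v_5], [v_6], [v_7], [v_8]
  1-simplices (12): [v_0,v_3], [v_0,v_7], [v_1,v_3], [v_1,v_4], [v_2,v_3], [v_2,v_6], [v_3,v_4], [v_3,v_5], [v_3,v_6], [v_3,v_7], [v_3,v_8], [v_5,v_8]

so the chain groups are C_0 ≅ Z^9, C_1 ≅ Z^12.

∂_1: C_1 → C_0 sends each edge [p,q] (with p < q) to q − p.
As a 9×12 matrix over Z this has rank 8, with invariant factors (1,1,1,1,1,1,1,1).

Now H_k = ker ∂_k / im ∂_{k+1}, so:

  H_0: rank C_0 − rank ∂_1 = 9 − 8 = 1, and the invariant factors of ∂_1 are all 1, so H_0 = Z.
  H_1: rank ker ∂_1 − rank ∂_2 = (12 − 8) − 0 = 4, and there is no ∂_2, so H_1 = Z^4.

(K is a triangulation of a wedge of 4 circles.)

H_0 = Z,  H_1 = Z^4.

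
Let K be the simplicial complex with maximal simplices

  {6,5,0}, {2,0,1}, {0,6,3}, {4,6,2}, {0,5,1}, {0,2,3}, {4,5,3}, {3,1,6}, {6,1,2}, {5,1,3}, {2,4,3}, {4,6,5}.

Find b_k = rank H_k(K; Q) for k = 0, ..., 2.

b_0 = 1, b_1 = 0, b_2 = 0.

Fix the vertex order 0 < 1 < 2 < 3 < 4 < 5 < 6 and write every simplex with vertices in increasing order. Then dim K = 2 and the simplices of K are:

  0-simplices (7): [0], [1], [2], [3], [4], [5], [6]
  1-simplices (18): [0,1], [0,2], [0,3], [0,5], [0,6], [1,2], [1,3], [1,5], [1,6], [2,3], [2,4], [2,6], [3,4], [3,5], [3,6], [4,5], [4,6], [5,6]
  2-simplices (12): [0,1,2], [0,1,5], [0,2,3], [0,3,6], [0,5,6], [1,2,6], [1,3,5], [1,3,6], [2,3,4], [2,4,6], [3,4,5], [4,5,6]

so the chain groups are C_0 ≅ Z^7, C_1 ≅ Z^18, C_2 ≅ Z^12.

∂_1: C_1 → C_0 is given by ∂[p,q] = [q] − [p]. For instance
  ∂[3,4] = [4] − [3].
The resulting 7×18 matrix has rank 6, and its Smith normal form has invariant factors (1,1,1,1,1,1).

Boundary ∂_2: C_2 → C_1 maps a triangle to the signed sum of its edges. For instance
  ∂[1,3,5] = [3,5] − [1,5] + [1,3],
  ∂[0,1,2] = [1,2] − [0,2] + [0,1].
The 18×12 boundary matrix has rank 12 and Smith normal form diag(1,1,1,1,1,1,1,1,1,1,1,2).

Computing H_k = (kernel of ∂_k) / (image of ∂_{k+1}):

  H_0: rank C_0 − rank ∂_1 = 7 − 6 = 1, and the invariant factors of ∂_1 are all 1, so H_0 = Z.
  H_1: rank ker ∂_1 − rank ∂_2 = (18 − 6) − 12 = 0, and ∂_2 has invariant factor 2 > 1, so H_1 = Z/2Z.
  H_2: rank ker ∂_2 − rank ∂_3 = (12 − 12) − 0 = 0, and there is no ∂_3, so H_2 = 0.

Hence the Betti numbers are b_0 = 1, b_1 = 0, b_2 = 0.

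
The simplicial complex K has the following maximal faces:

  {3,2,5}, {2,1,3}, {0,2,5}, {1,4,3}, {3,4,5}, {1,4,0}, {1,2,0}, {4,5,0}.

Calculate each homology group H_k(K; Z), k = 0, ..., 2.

We work with the vertex ordering 0 < 1 < 2 < 3 < 4 < 5. The simplices of K, each written with vertices in increasing order, are:

  0-simplices (6): [0], [1], [2], [3], [4], [5]
  1-simplices (12): [0,1], [0,2], [0,4], [0,5], [1,2], [1,3], [1,4], [2,3], [2,5], [3,4], [3,5], [4,5]
  2-simplices (8): [0,1,2], [0,1,4], [0,2,5], [0,4,5], [1,2,3], [1,3,4], [2,3,5], [3,4,5]

Hence C_0 ≅ Z^6, C_1 ≅ Z^12, C_2 ≅ Z^8.

∂_1: C_1 → C_0 sends each edge [p,q] (with p < q) to q − p.
As a 6×12 matrix over Z this has rank 5, with invariant factors (1,1,1,1,1).

∂_2: C_2 → C_1 maps a triangle to the signed sum of its edges. For instance
  ∂[0,4,5] = [4,5] − [0,5] + [0,4],
  ∂[0,1,2] = [1,2] − [0,2] + [0,1].
The resulting 12×8 matrix has rank 7, and its Smith normal form has invariant factors (1,1,1,1,1,1,1).

Now H_k = ker ∂_k / im ∂_{k+1}, so:

  H_0: rank C_0 − rank ∂_1 = 6 − 5 = 1, and the invariant factors of ∂_1 are all 1, so H_0 = Z.
  H_1: rank ker ∂_1 − rank ∂_2 = (12 − 5) − 7 = 0, and the invariant factors of ∂_2 are all 1, so H_1 = 0.
  H_2: rank ker ∂_2 − rank ∂_3 = (8 − 7) − 0 = 1, and there is no ∂_3, so H_2 = Z.

As a check, the Euler characteristic is 6 − 12 + 8 = 2, which agrees with 1 − 0 + 1 = 2.

H_0 = Z,  H_1 = 0,  H_2 = Z.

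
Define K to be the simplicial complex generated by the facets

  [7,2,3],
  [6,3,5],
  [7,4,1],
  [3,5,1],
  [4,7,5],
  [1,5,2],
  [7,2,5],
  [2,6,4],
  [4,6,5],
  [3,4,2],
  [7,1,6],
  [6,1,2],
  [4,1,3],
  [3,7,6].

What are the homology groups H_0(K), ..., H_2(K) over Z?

H_0 ≅ Z,  H_1 ≅ Z^2,  H_2 ≅ Z.

Take the total order 1 < 2 < 3 < 4 < 5 < 6 < 7 on the vertex set. Then K (dimension 2) consists of the simplices:

  0-simplices (7): [1], [2], [3], [4], [5], [6], [7]
  1-simplices (21): [1,2], [1,3], [1,4], [1,5], [1,6], [1,7], [2,3], [2,4], [2,5], [2,6], [2,7], [3,4], [3,5], [3,6], [3,7], [4,5], [4,6], [4,7], [5,6], [5,7], [6,7]
  2-simplices (14): [1,2,5], [1,2,6], [1,3,4], [1,3,5], [1,4,7], [1,6,7], [2,3,4], [2,3,7], [2,4,6], [2,5,7], [3,5,6], [3,6,7], [4,5,6], [4,5,7]

Hence C_0 ≅ Z^7, C_1 ≅ Z^21, C_2 ≅ Z^14.

The boundary map ∂_1: C_1 → C_0 sends each edge [p,q] (with p < q) to q − p.
This gives a 7×21 integer matrix of rank 6; reducing to Smith normal form yields diagonal entries (1,1,1,1,1,1).

∂_2: C_2 → C_1 maps a triangle to the signed sum of its edges. For instance
  ∂[2,5,7] = [5,7] − [2,7] + [2,5],
  ∂[1,6,7] = [6,7] − [1,7] + [1,6].
The 21×14 boundary matrix has rank 13 and Smith normal form diag(1,1,1,1,1,1,1,1,1,1,1,1,1).

Reading off H_k = ker ∂_k / im ∂_{k+1}:

  H_0: rank C_0 − rank ∂_1 = 7 − 6 = 1, and the invariant factors of ∂_1 are all 1, so H_0 ≅ Z.
  H_1: rank ker ∂_1 − rank ∂_2 = (21 − 6) − 13 = 2, and the invariant factors of ∂_2 are all 1, so H_1 ≅ Z^2.
  H_2: rank ker ∂_2 − rank ∂_3 = (14 − 13) − 0 = 1, and there is no ∂_3, so H_2 ≅ Z.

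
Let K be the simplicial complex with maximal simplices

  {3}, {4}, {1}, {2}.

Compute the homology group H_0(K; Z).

H_0 ≅ Z^4.

Fix the vertex order 1 < 2 < 3 < 4 and write every simplex with vertices in increasing order. Then dim K = 0 and the simplices of K are:

  0-simplices (4): [1], [2], [3], [4]

giving chain groups C_0 ≅ Z^4.

Reading off H_k = ker ∂_k / im ∂_{k+1}:

  H_0: rank C_0 − rank ∂_1 = 4 − 0 = 4, and there is no ∂_1, so H_0 = Z^4.

(K is a triangulation of a set of 4 points.)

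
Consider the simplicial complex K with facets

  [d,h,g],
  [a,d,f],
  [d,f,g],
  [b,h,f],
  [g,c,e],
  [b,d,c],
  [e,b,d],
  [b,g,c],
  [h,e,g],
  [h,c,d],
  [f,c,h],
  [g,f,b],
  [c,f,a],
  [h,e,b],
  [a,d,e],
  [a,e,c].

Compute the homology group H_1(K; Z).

Fix the vertex order a < b < c < d < e < f < g < h and write every simplex with vertices in increasing order. Then dim K = 2 and the simplices of K are:

  0-simplices (8): a, b, c, d, e, f, g, h
  1-simplices (24): ac, ad, ae, af, bc, bd, be, bf, bg, bh, cd, ce, cf, cg, ch, de, df, dg, dh, eg, eh, fg, fh, gh
  2-simplices (16): ace, acf, ade, adf, bcd, bcg, bde, beh, bfg, bfh, cdh, ceg, cfh, dfg, dgh, egh

giving chain groups C_0 ≅ Z^8, C_1 ≅ Z^24, C_2 ≅ Z^16.

∂_1: C_1 → C_0 sends each edge [p,q] (with p < q) to q − p. For instance
  ∂ad = d − a.
As a 8×24 matrix over Z this has rank 7, with invariant factors (1,1,1,1,1,1,1).

∂_2: C_2 → C_1 maps a triangle to the signed sum of its edges. For instance
  ∂beh = eh − bh + be,
  ∂ceg = eg − cg + ce.
The 24×16 boundary matrix has rank 15 and Smith normal form diag(1,1,1,1,1,1,1,1,1,1,1,1,1,1,1).

From H_k ≅ ker(∂_k) / im(∂_{k+1}) we obtain:

  H_1: rank ker ∂_1 − rank ∂_2 = (24 − 7) − 15 = 2, and the invariant factors of ∂_2 are all 1, so H_1 = Z^2.

H_1 ≅ Z^2.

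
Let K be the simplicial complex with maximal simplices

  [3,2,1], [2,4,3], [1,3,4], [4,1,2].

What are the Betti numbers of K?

Order the vertices as 1 < 2 < 3 < 4. Listing each simplex with vertices in this order, K has dimension 2 with simplices:

  0-simplices (4): [1], [2], [3], [4]
  1-simplices (6): [1,2], [1,3], [1,4], [2,3], [2,4], [3,4]
  2-simplices (4): [1,2,3], [1,2,4], [1,3,4], [2,3,4]

giving chain groups C_0 ≅ Z^4, C_1 ≅ Z^6, C_2 ≅ Z^4.

The boundary map ∂_1: C_1 → C_0 maps an edge to its endpoints' difference, ∂[p,q] = q − p. For instance
  ∂[3,4] = [4] − [3].
As a 4×6 matrix over Z this has rank 3, with invariant factors (1,1,1).

∂_2: C_2 → C_1 sends each 2-simplex [p,q,r] to [q,r] − [p,r] + [p,q]. For instance
  ∂[1,2,4] = [2,4] − [1,4] + [1,2],
  ∂[1,3,4] = [3,4] − [1,4] + [1,3].
The resulting 6×4 matrix has rank 3, and its Smith normal form has invariant factors (1,1,1).

Now H_k = ker ∂_k / im ∂_{k+1}, so:

  H_0: rank C_0 − rank ∂_1 = 4 − 3 = 1, and the invariant factors of ∂_1 are all 1, so H_0 = Z.
  H_1: rank ker ∂_1 − rank ∂_2 = (6 − 3) − 3 = 0, and the invariant factors of ∂_2 are all 1, so H_1 = 0.
  H_2: rank ker ∂_2 − rank ∂_3 = (4 − 3) − 0 = 1, and there is no ∂_3, so H_2 = Z.

Hence the Betti numbers are b_0 = 1, b_1 = 0, b_2 = 1.

b_0 = 1, b_1 = 0, b_2 = 1.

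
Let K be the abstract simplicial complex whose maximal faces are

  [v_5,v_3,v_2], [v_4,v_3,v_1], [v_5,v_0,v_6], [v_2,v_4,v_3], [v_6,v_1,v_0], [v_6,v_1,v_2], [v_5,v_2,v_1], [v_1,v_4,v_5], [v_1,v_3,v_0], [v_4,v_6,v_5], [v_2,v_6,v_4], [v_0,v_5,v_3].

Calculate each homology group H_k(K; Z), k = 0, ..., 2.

H_0 ≅ Z,  H_1 ≅ Z/2,  H_2 = 0.

Take the total order v_0 < v_1 < v_2 < v_3 < v_4 < v_5 < v_6 on the vertex set. Then K (dimension 2) consists of the simplices:

  0-simplices (7): [v_0], [v_1], [v_2], [v_3], [v_4], [v_5], [v_6]
  1-simplices (18): (18 of them)
  2-simplices (12): (12 of them)

Hence C_0 ≅ Z^7, C_1 ≅ Z^18, C_2 ≅ Z^12.

The boundary map ∂_1: C_1 → C_0 maps an edge to its endpoints' difference, ∂[p,q] = q − p.
As a 7×18 matrix over Z this has rank 6, with invariant factors (1,1,1,1,1,1).

Boundary ∂_2: C_2 → C_1 acts by ∂[p,q,r] = [q,r] − [p,r] + [p,q]. For instance
  ∂[v_2,v_3,v_4] = [v_3,v_4] − [v_2,v_4] + [v_2,v_3],
  ∂[v_1,v_4,v_5] = [v_4,v_5] − [v_1,v_5] + [v_1,v_4].
As a 18×12 matrix over Z this has rank 12, with invariant factors (1,1,1,1,1,1,1,1,1,1,1,2).

Now H_k = ker ∂_k / im ∂_{k+1}, so:

  H_0: rank C_0 − rank ∂_1 = 7 − 6 = 1, and the invariant factors of ∂_1 are all 1, so H_0 = Z.
  H_1: rank ker ∂_1 − rank ∂_2 = (18 − 6) − 12 = 0, and ∂_2 has invariant factor 2 > 1, so H_1 = Z/2.
  H_2: rank ker ∂_2 − rank ∂_3 = (12 − 12) − 0 = 0, and there is no ∂_3, so H_2 = 0.

(K is a triangulation of the real projective plane RP^2.)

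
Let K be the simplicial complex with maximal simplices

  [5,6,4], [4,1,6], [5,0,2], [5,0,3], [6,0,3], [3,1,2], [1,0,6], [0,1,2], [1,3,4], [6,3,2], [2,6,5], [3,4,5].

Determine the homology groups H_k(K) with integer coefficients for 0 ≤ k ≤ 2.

Order the vertices as 0 < 1 < 2 < 3 < 4 < 5 < 6. Listing each simplex with vertices in this order, K has dimension 2 with simplices:

  0-simplices (7): [0], [1], [2], [3], [4], [5], [6]
  1-simplices (18): [0,1], [0,2], [0,3], [0,5], [0,6], [1,2], [1,3], [1,4], [1,6], [2,3], [2,5], [2,6], [3,4], [3,5], [3,6], [4,5], [4,6], [5,6]
  2-simplices (12): [0,1,2], [0,1,6], [0,2,5], [0,3,5], [0,3,6], [1,2,3], [1,3,4], [1,4,6], [2,3,6], [2,5,6], [3,4,5], [4,5,6]

so the chain groups are C_0 ≅ Z^7, C_1 ≅ Z^18, C_2 ≅ Z^12.

∂_1: C_1 → C_0 is given by ∂[p,q] = [q] − [p].
As a 7×18 matrix over Z this has rank 6, with invariant factors (1,1,1,1,1,1).

The boundary map ∂_2: C_2 → C_1 sends each 2-simplex [p,q,r] to [q,r] − [p,r] + [p,q]. For instance
  ∂[0,3,6] = [3,6] − [0,6] + [0,3],
  ∂[2,3,6] = [3,6] − [2,6] + [2,3].
This gives a 18×12 integer matrix of rank 12; reducing to Smith normal form yields diagonal entries (1,1,1,1,1,1,1,1,1,1,1,2).

Reading off H_k = ker ∂_k / im ∂_{k+1}:

  H_0: rank C_0 − rank ∂_1 = 7 − 6 = 1, and the invariant factors of ∂_1 are all 1, so H_0 = Z.
  H_1: rank ker ∂_1 − rank ∂_2 = (18 − 6) − 12 = 0, and ∂_2 has invariant factor 2 > 1, so H_1 = Z/2.
  H_2: rank ker ∂_2 − rank ∂_3 = (12 − 12) − 0 = 0, and there is no ∂_3, so H_2 = 0.

As a check, the Euler characteristic is 7 − 18 + 12 = 1, which agrees with 1 − 0 + 0 = 1.
(K is a triangulation of the real projective plane RP^2.)

H_0 = Z,  H_1 = Z/2,  H_2 = 0.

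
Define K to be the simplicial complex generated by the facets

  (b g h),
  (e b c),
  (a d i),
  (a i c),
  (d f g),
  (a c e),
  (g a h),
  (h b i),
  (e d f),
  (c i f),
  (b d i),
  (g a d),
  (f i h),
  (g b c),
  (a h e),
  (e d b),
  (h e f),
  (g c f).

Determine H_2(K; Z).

Take the total order a < b < c < d < e < f < g < h < i on the vertex set. Then K (dimension 2) consists of the simplices:

  0-simplices (9): a, b, c, d, e, f, g, h, i
  1-simplices (27): ac, ad, ae, ag, ah, ai, bc, bd, be, bg, bh, bi, ce, cf, cg, ci, de, df, dg, di, ef, eh, fg, fh, fi, gh, hi
  2-simplices (18): ace, aci, adg, adi, aeh, agh, bce, bcg, bde, bdi, bgh, bhi, cfg, cfi, def, dfg, efh, fhi

Hence C_0 ≅ Z^9, C_1 ≅ Z^27, C_2 ≅ Z^18.

∂_1: C_1 → C_0 sends each edge [p,q] (with p < q) to q − p.
The resulting 9×27 matrix has rank 8, and its Smith normal form has invariant factors (1,1,1,1,1,1,1,1).

∂_2: C_2 → C_1 maps a triangle to the signed sum of its edges. For instance
  ∂cfi = fi − ci + cf,
  ∂ace = ce − ae + ac.
The resulting 27×18 matrix has rank 17, and its Smith normal form has invariant factors (1,1,1,1,1,1,1,1,1,1,1,1,1,1,1,1,1).

Now H_k = ker ∂_k / im ∂_{k+1}, so:

  H_2: rank ker ∂_2 − rank ∂_3 = (18 − 17) − 0 = 1, and there is no ∂_3, so H_2 = Z.

H_2 = Z.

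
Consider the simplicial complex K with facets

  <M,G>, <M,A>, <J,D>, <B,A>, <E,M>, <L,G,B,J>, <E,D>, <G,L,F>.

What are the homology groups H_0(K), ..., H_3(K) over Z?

Fix the vertex order A < B < D < E < F < G < J < L < M and write every simplex with vertices in increasing order. Then dim K = 3 and the simplices of K are:

  0-simplices (9): A, B, D, E, F, G, J, L, M
  1-simplices (14): AB, AM, BG, BJ, BL, DE, DJ, EM, FG, FL, GJ, GL, GM, JL
  2-simplices (5): BGJ, BGL, BJL, FGL, GJL
  3-simplices (1): BGJL

Hence C_0 ≅ Z^9, C_1 ≅ Z^14, C_2 ≅ Z^5, C_3 ≅ Z^1.

The boundary map ∂_1: C_1 → C_0 sends each edge [p,q] (with p < q) to q − p. For instance
  ∂AB = B − A.
The 9×14 boundary matrix has rank 8 and Smith normal form diag(1,1,1,1,1,1,1,1).

The boundary map ∂_2: C_2 → C_1 acts by ∂[p,q,r] = [q,r] − [p,r] + [p,q]. For instance
  ∂BJL = JL − BL + BJ,
  ∂GJL = JL − GL + GJ.
The 14×5 boundary matrix has rank 4 and Smith normal form diag(1,1,1,1).

The boundary map ∂_3: C_3 → C_2 sends each 3-simplex σ to the alternating sum Σ_i (−1)^i (σ with its i-th vertex removed). For instance
  ∂BGJL = GJL − BJL + BGL − BGJ.
The resulting 5×1 matrix has rank 1, and its Smith normal form has invariant factors (1).

Reading off H_k = ker ∂_k / im ∂_{k+1}:

  H_0: rank C_0 − rank ∂_1 = 9 − 8 = 1, and the invariant factors of ∂_1 are all 1, so H_0 = Z.
  H_1: rank ker ∂_1 − rank ∂_2 = (14 − 8) − 4 = 2, and the invariant factors of ∂_2 are all 1, so H_1 = Z^2.
  H_2: rank ker ∂_2 − rank ∂_3 = (5 − 4) − 1 = 0, and the invariant factors of ∂_3 are all 1, so H_2 = 0.
  H_3: rank ker ∂_3 − rank ∂_4 = (1 − 1) − 0 = 0, and there is no ∂_4, so H_3 = 0.

H_0 ≅ Z,  H_1 ≅ Z^2,  H_2 = 0,  H_3 = 0.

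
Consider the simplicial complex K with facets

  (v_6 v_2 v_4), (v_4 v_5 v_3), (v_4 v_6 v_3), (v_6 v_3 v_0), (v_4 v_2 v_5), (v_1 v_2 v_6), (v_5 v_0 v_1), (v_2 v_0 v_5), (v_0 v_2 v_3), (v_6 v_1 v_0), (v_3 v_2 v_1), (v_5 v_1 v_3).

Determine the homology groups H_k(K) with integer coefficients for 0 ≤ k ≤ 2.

Order the vertices as v_0 < v_1 < v_2 < v_3 < v_4 < v_5 < v_6. Listing each simplex with vertices in this order, K has dimension 2 with simplices:

  0-simplices (7): [v_0], [v_1], [v_2], [v_3], [v_4], [v_5], [v_6]
  1-simplices (18): (18 of them)
  2-simplices (12): (12 of them)

Hence C_0 ≅ Z^7, C_1 ≅ Z^18, C_2 ≅ Z^12.

The boundary map ∂_1: C_1 → C_0 sends each edge [p,q] (with p < q) to q − p.
This gives a 7×18 integer matrix of rank 6; reducing to Smith normal form yields diagonal entries (1,1,1,1,1,1).

Boundary ∂_2: C_2 → C_1 acts by ∂[p,q,r] = [q,r] − [p,r] + [p,q]. For instance
  ∂[v_0,v_2,v_3] = [v_2,v_3] − [v_0,v_3] + [v_0,v_2],
  ∂[v_0,v_1,v_6] = [v_1,v_6] − [v_0,v_6] + [v_0,v_1].
This gives a 18×12 integer matrix of rank 12; reducing to Smith normal form yields diagonal entries (1,1,1,1,1,1,1,1,1,1,1,2).

Computing H_k = (kernel of ∂_k) / (image of ∂_{k+1}):

  H_0: rank C_0 − rank ∂_1 = 7 − 6 = 1, and the invariant factors of ∂_1 are all 1, so H_0 ≅ Z.
  H_1: rank ker ∂_1 − rank ∂_2 = (18 − 6) − 12 = 0, and ∂_2 has invariant factor 2 > 1, so H_1 ≅ Z/2Z.
  H_2: rank ker ∂_2 − rank ∂_3 = (12 − 12) − 0 = 0, and there is no ∂_3, so H_2 ≅ 0.

H_0 ≅ Z,  H_1 ≅ Z/2Z,  H_2 = 0.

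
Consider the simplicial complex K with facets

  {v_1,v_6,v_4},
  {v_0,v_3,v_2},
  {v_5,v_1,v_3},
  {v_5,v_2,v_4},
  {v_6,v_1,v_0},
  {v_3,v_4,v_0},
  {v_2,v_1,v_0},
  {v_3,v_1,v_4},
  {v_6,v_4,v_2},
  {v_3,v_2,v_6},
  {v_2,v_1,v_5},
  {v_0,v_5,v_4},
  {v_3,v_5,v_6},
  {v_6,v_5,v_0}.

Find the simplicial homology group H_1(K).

H_1 ≅ Z^2.

K has 7 vertices, 21 edges, 14 triangles.
rank ∂_1 = 6, rank ∂_2 = 13 ⇒ b_1 = 21 − 6 − 13 = 2; all invariant factors of ∂_2 are 1 so no torsion. So H_1 = Z^2.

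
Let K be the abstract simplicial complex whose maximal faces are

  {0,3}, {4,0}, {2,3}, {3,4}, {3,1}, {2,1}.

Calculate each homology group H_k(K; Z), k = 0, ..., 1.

Fix the vertex order 0 < 1 < 2 < 3 < 4 and write every simplex with vertices in increasing order. Then dim K = 1 and the simplices of K are:

  0-simplices (5): [0], [1], [2], [3], [4]
  1-simplices (6): [0,3], [0,4], [1,2], [1,3], [2,3], [3,4]

giving chain groups C_0 ≅ Z^5, C_1 ≅ Z^6.

The boundary map ∂_1: C_1 → C_0 is given by ∂[p,q] = [q] − [p].
The 5×6 boundary matrix has rank 4 and Smith normal form diag(1,1,1,1).

Reading off H_k = ker ∂_k / im ∂_{k+1}:

  H_0: rank C_0 − rank ∂_1 = 5 − 4 = 1, and the invariant factors of ∂_1 are all 1, so H_0 ≅ Z.
  H_1: rank ker ∂_1 − rank ∂_2 = (6 − 4) − 0 = 2, and there is no ∂_2, so H_1 ≅ Z^2.

As a check, the Euler characteristic is 5 − 6 = -1, which agrees with 1 − 2 = -1.
(K is a triangulation of a wedge of 2 circles.)

H_0 = Z,  H_1 = Z^2.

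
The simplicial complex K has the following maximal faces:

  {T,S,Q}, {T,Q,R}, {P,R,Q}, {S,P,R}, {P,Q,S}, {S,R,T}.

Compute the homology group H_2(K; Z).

H_2 ≅ Z.

Take the total order P < Q < R < S < T on the vertex set. Then K (dimension 2) consists of the simplices:

  0-simplices (5): P, Q, R, S, T
  1-simplices (9): PQ, PR, PS, QR, QS, QT, RS, RT, ST
  2-simplices (6): PQR, PQS, PRS, QRT, QST, RST

giving chain groups C_0 ≅ Z^5, C_1 ≅ Z^9, C_2 ≅ Z^6.

Boundary ∂_1: C_1 → C_0 maps an edge to its endpoints' difference, ∂[p,q] = q − p. For instance
  ∂QR = R − Q.
The resulting 5×9 matrix has rank 4, and its Smith normal form has invariant factors (1,1,1,1).

Boundary ∂_2: C_2 → C_1 acts by ∂[p,q,r] = [q,r] − [p,r] + [p,q]. For instance
  ∂QST = ST − QT + QS,
  ∂PRS = RS − PS + PR.
As a 9×6 matrix over Z this has rank 5, with invariant factors (1,1,1,1,1).

Reading off H_k = ker ∂_k / im ∂_{k+1}:

  H_2: rank ker ∂_2 − rank ∂_3 = (6 − 5) − 0 = 1, and there is no ∂_3, so H_2 = Z.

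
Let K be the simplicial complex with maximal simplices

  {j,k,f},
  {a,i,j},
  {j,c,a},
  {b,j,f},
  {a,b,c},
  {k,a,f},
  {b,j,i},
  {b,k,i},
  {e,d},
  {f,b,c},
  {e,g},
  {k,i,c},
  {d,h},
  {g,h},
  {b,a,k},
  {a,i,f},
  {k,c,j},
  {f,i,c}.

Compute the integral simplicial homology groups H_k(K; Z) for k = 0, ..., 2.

H_0 = Z^2,  H_1 = Z^3,  H_2 = Z.

K has 11 vertices, 25 edges, 14 triangles.
rank ∂_0 = 0, rank ∂_1 = 9 ⇒ b_0 = 11 − 0 − 9 = 2; all invariant factors of ∂_1 are 1 so no torsion. So H_0 ≅ Z^2.
rank ∂_1 = 9, rank ∂_2 = 13 ⇒ b_1 = 25 − 9 − 13 = 3; all invariant factors of ∂_2 are 1 so no torsion. So H_1 ≅ Z^3.
rank ∂_2 = 13, rank ∂_3 = 0 ⇒ b_2 = 14 − 13 − 0 = 1. So H_2 ≅ Z.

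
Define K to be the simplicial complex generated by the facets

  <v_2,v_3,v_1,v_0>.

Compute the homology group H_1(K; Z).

H_1 ≅ 0.

We work with the vertex ordering v_0 < v_1 < v_2 < v_3. The simplices of K, each written with vertices in increasing order, are:

  0-simplices (4): [v_0], [v_1], [v_2], [v_3]
  1-simplices (6): [v_0,v_1], [v_0,v_2], [v_0,v_3], [v_1,v_2], [v_1,v_3], [v_2,v_3]
  2-simplices (4): [v_0,v_1,v_2], [v_0,v_1,v_3], [v_0,v_2,v_3], [v_1,v_2,v_3]
  3-simplices (1): [v_0,v_1,v_2,v_3]

Hence C_0 ≅ Z^4, C_1 ≅ Z^6, C_2 ≅ Z^4, C_3 ≅ Z^1.

Boundary ∂_1: C_1 → C_0 sends each edge [p,q] (with p < q) to q − p. For instance
  ∂[v_1,v_3] = [v_3] − [v_1].
The 4×6 boundary matrix has rank 3 and Smith normal form diag(1,1,1).

Boundary ∂_2: C_2 → C_1 acts by ∂[p,q,r] = [q,r] − [p,r] + [p,q]. For instance
  ∂[v_0,v_1,v_3] = [v_1,v_3] − [v_0,v_3] + [v_0,v_1],
  ∂[v_0,v_2,v_3] = [v_2,v_3] − [v_0,v_3] + [v_0,v_2].
This gives a 6×4 integer matrix of rank 3; reducing to Smith normal form yields diagonal entries (1,1,1).

∂_3: C_3 → C_2 sends each 3-simplex σ to the alternating sum Σ_i (−1)^i (σ with its i-th vertex removed). For instance
  ∂[v_0,v_1,v_2,v_3] = [v_1,v_2,v_3] − [v_0,v_2,v_3] + [v_0,v_1,v_3] − [v_0,v_1,v_2].
As a 4×1 matrix over Z this has rank 1, with invariant factors (1).

From H_k ≅ ker(∂_k) / im(∂_{k+1}) we obtain:

  H_1: rank ker ∂_1 − rank ∂_2 = (6 − 3) − 3 = 0, and the invariant factors of ∂_2 are all 1, so H_1 = 0.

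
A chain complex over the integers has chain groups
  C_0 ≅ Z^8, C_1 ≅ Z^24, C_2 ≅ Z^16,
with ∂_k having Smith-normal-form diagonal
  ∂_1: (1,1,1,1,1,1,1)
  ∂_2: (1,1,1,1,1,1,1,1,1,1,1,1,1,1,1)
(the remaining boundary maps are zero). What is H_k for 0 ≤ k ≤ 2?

H_0 = Z,  H_1 = Z^2,  H_2 = Z.

H_0: b_0 = 8 − 0 − 7 = 1; torsion from ∂_1 factors > 1: none. So H_0 = Z.
H_1: b_1 = 24 − 7 − 15 = 2; torsion from ∂_2 factors > 1: none. So H_1 = Z^2.
H_2: b_2 = 16 − 15 − 0 = 1; torsion from ∂_3 factors > 1: none. So H_2 = Z.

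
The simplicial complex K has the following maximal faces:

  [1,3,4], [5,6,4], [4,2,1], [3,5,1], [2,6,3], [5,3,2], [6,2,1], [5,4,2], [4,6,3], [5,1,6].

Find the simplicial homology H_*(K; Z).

Take the total order 1 < 2 < 3 < 4 < 5 < 6 on the vertex set. Then K (dimension 2) consists of the simplices:

  0-simplices (6): [1], [2], [3], [4], [5], [6]
  1-simplices (15): [1,2], [1,3], [1,4], [1,5], [1,6], [2,3], [2,4], [2,5], [2,6], [3,4], [3,5], [3,6], [4,5], [4,6], [5,6]
  2-simplices (10): [1,2,4], [1,2,6], [1,3,4], [1,3,5], [1,5,6], [2,3,5], [2,3,6], [2,4,5], [3,4,6], [4,5,6]

giving chain groups C_0 ≅ Z^6, C_1 ≅ Z^15, C_2 ≅ Z^10.

∂_1: C_1 → C_0 is given by ∂[p,q] = [q] − [p].
The resulting 6×15 matrix has rank 5, and its Smith normal form has invariant factors (1,1,1,1,1).

Boundary ∂_2: C_2 → C_1 maps a triangle to the signed sum of its edges. For instance
  ∂[4,5,6] = [5,6] − [4,6] + [4,5],
  ∂[1,3,4] = [3,4] − [1,4] + [1,3].
The 15×10 boundary matrix has rank 10 and Smith normal form diag(1,1,1,1,1,1,1,1,1,2).

From H_k ≅ ker(∂_k) / im(∂_{k+1}) we obtain:

  H_0: rank C_0 − rank ∂_1 = 6 − 5 = 1, and the invariant factors of ∂_1 are all 1, so H_0 = Z.
  H_1: rank ker ∂_1 − rank ∂_2 = (15 − 5) − 10 = 0, and ∂_2 has invariant factor 2 > 1, so H_1 = Z/2.
  H_2: rank ker ∂_2 − rank ∂_3 = (10 − 10) − 0 = 0, and there is no ∂_3, so H_2 = 0.

As a check, the Euler characteristic is 6 − 15 + 10 = 1, which agrees with 1 − 0 + 0 = 1.

H_0 = Z,  H_1 = Z/2,  H_2 = 0.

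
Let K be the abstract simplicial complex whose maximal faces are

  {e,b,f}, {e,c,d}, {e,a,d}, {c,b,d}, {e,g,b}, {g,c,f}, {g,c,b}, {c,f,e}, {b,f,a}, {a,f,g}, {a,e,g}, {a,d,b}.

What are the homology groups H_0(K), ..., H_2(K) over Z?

Take the total order a < b < c < d < e < f < g on the vertex set. Then K (dimension 2) consists of the simplices:

  0-simplices (7): a, b, c, d, e, f, g
  1-simplices (18): ab, ad, ae, af, ag, bc, bd, be, bf, bg, cd, ce, cf, cg, de, ef, eg, fg
  2-simplices (12): abd, abf, ade, aeg, afg, bcd, bcg, bef, beg, cde, cef, cfg

Hence C_0 ≅ Z^7, C_1 ≅ Z^18, C_2 ≅ Z^12.

Boundary ∂_1: C_1 → C_0 maps an edge to its endpoints' difference, ∂[p,q] = q − p.
This gives a 7×18 integer matrix of rank 6; reducing to Smith normal form yields diagonal entries (1,1,1,1,1,1).

The boundary map ∂_2: C_2 → C_1 maps a triangle to the signed sum of its edges. For instance
  ∂cef = ef − cf + ce,
  ∂bcd = cd − bd + bc.
As a 18×12 matrix over Z this has rank 12, with invariant factors (1,1,1,1,1,1,1,1,1,1,1,2).

From H_k ≅ ker(∂_k) / im(∂_{k+1}) we obtain:

  H_0: rank C_0 − rank ∂_1 = 7 − 6 = 1, and the invariant factors of ∂_1 are all 1, so H_0 ≅ Z.
  H_1: rank ker ∂_1 − rank ∂_2 = (18 − 6) − 12 = 0, and ∂_2 has invariant factor 2 > 1, so H_1 ≅ Z/2.
  H_2: rank ker ∂_2 − rank ∂_3 = (12 − 12) − 0 = 0, and there is no ∂_3, so H_2 ≅ 0.

(K is a triangulation of the real projective plane RP^2.)

H_0 ≅ Z,  H_1 ≅ Z/2,  H_2 = 0.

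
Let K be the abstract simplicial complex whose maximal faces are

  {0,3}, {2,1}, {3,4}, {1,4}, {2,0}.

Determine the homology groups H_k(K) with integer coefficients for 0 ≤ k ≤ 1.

H_0 = Z,  H_1 = Z.

We work with the vertex ordering 0 < 1 < 2 < 3 < 4. The simplices of K, each written with vertices in increasing order, are:

  0-simplices (5): [0], [1], [2], [3], [4]
  1-simplices (5): [0,2], [0,3], [1,2], [1,4], [3,4]

Hence C_0 ≅ Z^5, C_1 ≅ Z^5.

∂_1: C_1 → C_0 is given by ∂[p,q] = [q] − [p]. For instance
  ∂[3,4] = [4] − [3].
This gives a 5×5 integer matrix of rank 4; reducing to Smith normal form yields diagonal entries (1,1,1,1).

Reading off H_k = ker ∂_k / im ∂_{k+1}:

  H_0: rank C_0 − rank ∂_1 = 5 − 4 = 1, and the invariant factors of ∂_1 are all 1, so H_0 ≅ Z.
  H_1: rank ker ∂_1 − rank ∂_2 = (5 − 4) − 0 = 1, and there is no ∂_2, so H_1 ≅ Z.

(K is a triangulation of the circle S^1.)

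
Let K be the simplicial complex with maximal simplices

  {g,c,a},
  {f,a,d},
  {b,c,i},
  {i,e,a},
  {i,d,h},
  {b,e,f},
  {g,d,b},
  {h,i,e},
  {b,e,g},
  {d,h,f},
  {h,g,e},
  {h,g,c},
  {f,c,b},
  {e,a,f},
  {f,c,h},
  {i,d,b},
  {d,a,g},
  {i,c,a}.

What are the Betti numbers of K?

Fix the vertex order a < b < c < d < e < f < g < h < i and write every simplex with vertices in increasing order. Then dim K = 2 and the simplices of K are:

  0-simplices (9): a, b, c, d, e, f, g, h, i
  1-simplices (27): ac, ad, ae, af, ag, ai, bc, bd, be, bf, bg, bi, cf, cg, ch, ci, df, dg, dh, di, ef, eg, eh, ei, fh, gh, hi
  2-simplices (18): acg, aci, adf, adg, aef, aei, bcf, bci, bdg, bdi, bef, beg, cfh, cgh, dfh, dhi, egh, ehi

giving chain groups C_0 ≅ Z^9, C_1 ≅ Z^27, C_2 ≅ Z^18.

∂_1: C_1 → C_0 sends each edge [p,q] (with p < q) to q − p.
The 9×27 boundary matrix has rank 8 and Smith normal form diag(1,1,1,1,1,1,1,1).

∂_2: C_2 → C_1 maps a triangle to the signed sum of its edges. For instance
  ∂adf = df − af + ad,
  ∂bdi = di − bi + bd.
The 27×18 boundary matrix has rank 17 and Smith normal form diag(1,1,1,1,1,1,1,1,1,1,1,1,1,1,1,1,1).

Now H_k = ker ∂_k / im ∂_{k+1}, so:

  H_0: rank C_0 − rank ∂_1 = 9 − 8 = 1, and the invariant factors of ∂_1 are all 1, so H_0 ≅ Z.
  H_1: rank ker ∂_1 − rank ∂_2 = (27 − 8) − 17 = 2, and the invariant factors of ∂_2 are all 1, so H_1 ≅ Z^2.
  H_2: rank ker ∂_2 − rank ∂_3 = (18 − 17) − 0 = 1, and there is no ∂_3, so H_2 ≅ Z.

Hence the Betti numbers are b_0 = 1, b_1 = 2, b_2 = 1.

b_0 = 1, b_1 = 2, b_2 = 1.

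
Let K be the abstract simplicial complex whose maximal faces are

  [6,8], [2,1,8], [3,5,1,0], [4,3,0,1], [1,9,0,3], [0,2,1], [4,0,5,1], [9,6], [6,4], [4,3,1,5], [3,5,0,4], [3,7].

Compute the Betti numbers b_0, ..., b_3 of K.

b_0 = 1, b_1 = 2, b_2 = 0, b_3 = 1.

We work with the vertex ordering 0 < 1 < 2 < 3 < 4 < 5 < 6 < 7 < 8 < 9. The simplices of K, each written with vertices in increasing order, are:

  0-simplices (10): [0], [1], [2], [3], [4], [5], [6], [7], [8], [9]
  1-simplices (21): [0,1], [0,2], [0,3], [0,4], [0,5], [0,9], [1,2], [1,3], [1,4], [1,5], [1,8], [1,9], [2,8], [3,4], [3,5], [3,7], [3,9], [4,5], [4,6], [6,8], [6,9]
  2-simplices (15): [0,1,2], [0,1,3], [0,1,4], [0,1,5], [0,1,9], [0,3,4], [0,3,5], [0,3,9], [0,4,5], [1,2,8], [1,3,4], [1,3,5], [1,3,9], [1,4,5], [3,4,5]
  3-simplices (6): [0,1,3,4], [0,1,3,5], [0,1,3,9], [0,1,4,5], [0,3,4,5], [1,3,4,5]

so the chain groups are C_0 ≅ Z^10, C_1 ≅ Z^21, C_2 ≅ Z^15, C_3 ≅ Z^6.

∂_1: C_1 → C_0 is given by ∂[p,q] = [q] − [p].
The 10×21 boundary matrix has rank 9 and Smith normal form diag(1,1,1,1,1,1,1,1,1).

∂_2: C_2 → C_1 sends each 2-simplex [p,q,r] to [q,r] − [p,r] + [p,q]. For instance
  ∂[1,3,9] = [3,9] − [1,9] + [1,3],
  ∂[0,3,4] = [3,4] − [0,4] + [0,3].
As a 21×15 matrix over Z this has rank 10, with invariant factors (1,1,1,1,1,1,1,1,1,1).

The boundary map ∂_3: C_3 → C_2 sends each 3-simplex σ to the alternating sum Σ_i (−1)^i (σ with its i-th vertex removed). For instance
  ∂[0,1,3,4] = [1,3,4] − [0,3,4] + [0,1,4] − [0,1,3],
  ∂[0,3,4,5] = [3,4,5] − [0,4,5] + [0,3,5] − [0,3,4].
The 15×6 boundary matrix has rank 5 and Smith normal form diag(1,1,1,1,1).

Computing H_k = (kernel of ∂_k) / (image of ∂_{k+1}):

  H_0: rank C_0 − rank ∂_1 = 10 − 9 = 1, and the invariant factors of ∂_1 are all 1, so H_0 = Z.
  H_1: rank ker ∂_1 − rank ∂_2 = (21 − 9) − 10 = 2, and the invariant factors of ∂_2 are all 1, so H_1 = Z^2.
  H_2: rank ker ∂_2 − rank ∂_3 = (15 − 10) − 5 = 0, and the invariant factors of ∂_3 are all 1, so H_2 = 0.
  H_3: rank ker ∂_3 − rank ∂_4 = (6 − 5) − 0 = 1, and there is no ∂_4, so H_3 = Z.

As a check, the Euler characteristic is 10 − 21 + 15 − 6 = -2, which agrees with 1 − 2 + 0 − 1 = -2.

Hence the Betti numbers are b_0 = 1, b_1 = 2, b_2 = 0, b_3 = 1.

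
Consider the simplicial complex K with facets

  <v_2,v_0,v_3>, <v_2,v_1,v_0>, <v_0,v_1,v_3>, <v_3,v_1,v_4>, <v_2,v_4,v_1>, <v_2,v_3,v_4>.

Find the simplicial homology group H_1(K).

Order the vertices as v_0 < v_1 < v_2 < v_3 < v_4. Listing each simplex with vertices in this order, K has dimension 2 with simplices:

  0-simplices (5): [v_0], [v_1], [v_2], [v_3], [v_4]
  1-simplices (9): [v_0,v_1], [v_0,v_2], [v_0,v_3], [v_1,v_2], [v_1,v_3], [v_1,v_4], [v_2,v_3], [v_2,v_4], [v_3,v_4]
  2-simplices (6): [v_0,v_1,v_2], [v_0,v_1,v_3], [v_0,v_2,v_3], [v_1,v_2,v_4], [v_1,v_3,v_4], [v_2,v_3,v_4]

giving chain groups C_0 ≅ Z^5, C_1 ≅ Z^9, C_2 ≅ Z^6.

∂_1: C_1 → C_0 maps an edge to its endpoints' difference, ∂[p,q] = q − p. For instance
  ∂[v_3,v_4] = [v_4] − [v_3].
This gives a 5×9 integer matrix of rank 4; reducing to Smith normal form yields diagonal entries (1,1,1,1).

∂_2: C_2 → C_1 acts by ∂[p,q,r] = [q,r] − [p,r] + [p,q]. For instance
  ∂[v_0,v_1,v_3] = [v_1,v_3] − [v_0,v_3] + [v_0,v_1],
  ∂[v_0,v_1,v_2] = [v_1,v_2] − [v_0,v_2] + [v_0,v_1].
The 9×6 boundary matrix has rank 5 and Smith normal form diag(1,1,1,1,1).

Computing H_k = (kernel of ∂_k) / (image of ∂_{k+1}):

  H_1: rank ker ∂_1 − rank ∂_2 = (9 − 4) − 5 = 0, and the invariant factors of ∂_2 are all 1, so H_1 ≅ 0.

H_1 ≅ 0.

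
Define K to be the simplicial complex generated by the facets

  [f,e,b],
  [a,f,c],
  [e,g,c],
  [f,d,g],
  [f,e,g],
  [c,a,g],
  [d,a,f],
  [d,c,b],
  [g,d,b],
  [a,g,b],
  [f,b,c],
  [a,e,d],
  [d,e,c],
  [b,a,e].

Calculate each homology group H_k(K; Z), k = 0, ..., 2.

H_0 ≅ Z,  H_1 ≅ Z^2,  H_2 ≅ Z.

K has 7 vertices, 21 edges, 14 triangles.
rank ∂_0 = 0, rank ∂_1 = 6 ⇒ b_0 = 7 − 0 − 6 = 1; all invariant factors of ∂_1 are 1 so no torsion. So H_0 ≅ Z.
rank ∂_1 = 6, rank ∂_2 = 13 ⇒ b_1 = 21 − 6 − 13 = 2; all invariant factors of ∂_2 are 1 so no torsion. So H_1 ≅ Z^2.
rank ∂_2 = 13, rank ∂_3 = 0 ⇒ b_2 = 14 − 13 − 0 = 1. So H_2 ≅ Z.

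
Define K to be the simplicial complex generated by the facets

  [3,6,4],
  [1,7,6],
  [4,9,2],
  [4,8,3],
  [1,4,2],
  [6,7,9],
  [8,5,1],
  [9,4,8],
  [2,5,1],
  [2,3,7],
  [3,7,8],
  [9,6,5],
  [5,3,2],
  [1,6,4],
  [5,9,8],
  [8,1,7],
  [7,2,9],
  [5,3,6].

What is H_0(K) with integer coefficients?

H_0 = Z.

Take the total order 1 < 2 < 3 < 4 < 5 < 6 < 7 < 8 < 9 on the vertex set. Then K (dimension 2) consists of the simplices:

  0-simplices (9): [1], [2], [3], [4], [5], [6], [7], [8], [9]
  1-simplices (27): (27 of them)
  2-simplices (18): [1,2,4], [1,2,5], [1,4,6], [1,5,8], [1,6,7], [1,7,8], [2,3,5], [2,3,7], [2,4,9], [2,7,9], [3,4,6], [3,4,8], [3,5,6], [3,7,8], [4,8,9], [5,6,9], [5,8,9], [6,7,9]

giving chain groups C_0 ≅ Z^9, C_1 ≅ Z^27, C_2 ≅ Z^18.

Boundary ∂_1: C_1 → C_0 maps an edge to its endpoints' difference, ∂[p,q] = q − p. For instance
  ∂[3,4] = [4] − [3].
The resulting 9×27 matrix has rank 8, and its Smith normal form has invariant factors (1,1,1,1,1,1,1,1).

The boundary map ∂_2: C_2 → C_1 maps a triangle to the signed sum of its edges. For instance
  ∂[1,2,4] = [2,4] − [1,4] + [1,2],
  ∂[5,6,9] = [6,9] − [5,9] + [5,6].
The 27×18 boundary matrix has rank 17 and Smith normal form diag(1,1,1,1,1,1,1,1,1,1,1,1,1,1,1,1,1).

From H_k ≅ ker(∂_k) / im(∂_{k+1}) we obtain:

  H_0: rank C_0 − rank ∂_1 = 9 − 8 = 1, and the invariant factors of ∂_1 are all 1, so H_0 ≅ Z.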